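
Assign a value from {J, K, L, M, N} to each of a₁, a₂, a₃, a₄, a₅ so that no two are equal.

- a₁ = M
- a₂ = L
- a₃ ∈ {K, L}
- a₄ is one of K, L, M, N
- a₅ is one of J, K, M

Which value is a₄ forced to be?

a₁ has just one choice, so a₁ = M. Strike M from a₄, a₅.
That leaves a₂ = L. Strike L from a₃, a₄.
That leaves a₃ = K. So a₄, a₅ can't be K.
So a₄ = N.

N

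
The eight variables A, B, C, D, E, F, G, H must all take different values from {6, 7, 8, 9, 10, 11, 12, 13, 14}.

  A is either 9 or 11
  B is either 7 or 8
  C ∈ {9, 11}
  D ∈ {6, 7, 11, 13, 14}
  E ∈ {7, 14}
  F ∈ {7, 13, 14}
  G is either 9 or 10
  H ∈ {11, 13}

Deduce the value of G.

10

Among the 8 variables, 6 fits only D (and all 8 values in {6, 7, 8, 9, 10, 11, 13, 14} must be used), so D = 6.
The 7 still-open variables together cover exactly {7, 8, 9, 10, 11, 13, 14} — 7 values for 7 variables — and 8 appears only in B's list, so B = 8.
Among the 6 still-open variables, 10 fits only G (and all 6 values in {7, 9, 10, 11, 13, 14} must be used), so G = 10.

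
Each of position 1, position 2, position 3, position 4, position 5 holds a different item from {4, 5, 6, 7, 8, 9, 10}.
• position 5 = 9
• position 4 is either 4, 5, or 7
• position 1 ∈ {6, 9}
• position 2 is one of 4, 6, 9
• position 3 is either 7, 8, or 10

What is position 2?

position 5 has just one choice, so position 5 = 9. Eliminate 9 elsewhere: position 1, position 2.
That leaves position 1 = 6. Eliminate 6 elsewhere: position 2.
So position 2 = 4.

4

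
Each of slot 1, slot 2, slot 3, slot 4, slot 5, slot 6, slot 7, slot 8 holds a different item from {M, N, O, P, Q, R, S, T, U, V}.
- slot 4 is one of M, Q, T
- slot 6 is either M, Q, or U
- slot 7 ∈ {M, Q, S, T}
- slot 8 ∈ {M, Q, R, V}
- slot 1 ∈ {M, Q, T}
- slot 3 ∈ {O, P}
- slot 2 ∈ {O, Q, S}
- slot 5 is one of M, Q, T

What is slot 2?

slot 1, slot 4, slot 5 between them cover only {M, Q, T} — a naked triple. Remove those values from slot 2, slot 6, slot 7, slot 8.
That leaves slot 6 = U.
slot 7 must be S (only option left). Strike S from slot 2.
So slot 2 = O.

O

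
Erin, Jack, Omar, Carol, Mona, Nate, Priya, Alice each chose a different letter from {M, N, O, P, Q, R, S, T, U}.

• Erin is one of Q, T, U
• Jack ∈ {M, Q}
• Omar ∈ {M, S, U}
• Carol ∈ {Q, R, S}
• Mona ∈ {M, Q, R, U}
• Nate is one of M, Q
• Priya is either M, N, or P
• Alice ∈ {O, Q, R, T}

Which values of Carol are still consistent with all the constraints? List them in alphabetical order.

R, S

Jack and Nate share exactly the 2 values {M, Q}; by pigeonhole those values go to them, so strike M, Q from Erin, Omar, Carol, Mona, Priya, Alice.
Omar, Carol, Mona share exactly the 3 values {R, S, U}; by pigeonhole those values go to them, so strike R, S, U from Erin, Alice.
Erin must be T (only option left). So Alice can't be T.
Alice has just one choice, so Alice = O.
No further eliminations apply; Carol can still be any of R, S.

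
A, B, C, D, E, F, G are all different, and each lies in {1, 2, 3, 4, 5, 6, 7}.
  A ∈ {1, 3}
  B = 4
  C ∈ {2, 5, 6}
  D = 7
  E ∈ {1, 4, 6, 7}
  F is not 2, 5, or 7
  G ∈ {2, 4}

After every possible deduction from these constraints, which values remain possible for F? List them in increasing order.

B's domain is down to {4}, so B = 4. Strike 4 from E, F, G.
D has just one choice, so D = 7. Remove 7 from E.
That leaves G = 2. Eliminate 2 elsewhere: C.
Among the 4 still-open variables, 5 fits only C (and all 4 values in {1, 3, 5, 6} must be used), so C = 5.
No further eliminations apply; F can still be any of 1, 3, 6.

1, 3, 6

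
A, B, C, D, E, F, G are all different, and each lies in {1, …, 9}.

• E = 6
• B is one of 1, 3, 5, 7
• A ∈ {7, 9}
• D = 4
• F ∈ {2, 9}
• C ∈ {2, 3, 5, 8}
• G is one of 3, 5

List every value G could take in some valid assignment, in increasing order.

D has just one choice, so D = 4.
That leaves E = 6.
No further eliminations apply; G can still be any of 3, 5.

3, 5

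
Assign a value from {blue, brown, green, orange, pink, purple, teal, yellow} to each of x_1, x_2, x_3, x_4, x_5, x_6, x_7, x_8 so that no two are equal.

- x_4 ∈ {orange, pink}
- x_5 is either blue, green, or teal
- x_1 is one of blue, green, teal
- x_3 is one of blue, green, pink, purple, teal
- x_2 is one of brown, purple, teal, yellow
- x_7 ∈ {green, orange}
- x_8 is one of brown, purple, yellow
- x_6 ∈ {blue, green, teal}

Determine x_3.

x_1, x_5, x_6 between them cover only {blue, green, teal} — a naked triple. Remove those values from x_2, x_3, x_7.
That leaves x_7 = orange. Eliminate orange elsewhere: x_4.
That leaves x_4 = pink. Remove pink from x_3.
So x_3 = purple.

purple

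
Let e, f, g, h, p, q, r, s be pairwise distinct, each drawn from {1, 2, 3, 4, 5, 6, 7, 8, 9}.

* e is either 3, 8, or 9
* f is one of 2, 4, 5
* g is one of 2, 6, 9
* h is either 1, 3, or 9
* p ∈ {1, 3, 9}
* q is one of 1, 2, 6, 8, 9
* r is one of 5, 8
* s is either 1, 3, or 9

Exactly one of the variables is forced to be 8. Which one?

The 8 variables draw from only 8 values {1, 2, 3, 4, 5, 6, 8, 9}, so each is used; only f can be 4, hence f = 4.
The 7 still-open variables draw from only 7 values {1, 2, 3, 5, 6, 8, 9}, so each is used; only r can be 5, hence r = 5.
h, p, s between them cover only {1, 3, 9} — a naked triple. Remove those values from e, g, q.
So 8 goes to e.

e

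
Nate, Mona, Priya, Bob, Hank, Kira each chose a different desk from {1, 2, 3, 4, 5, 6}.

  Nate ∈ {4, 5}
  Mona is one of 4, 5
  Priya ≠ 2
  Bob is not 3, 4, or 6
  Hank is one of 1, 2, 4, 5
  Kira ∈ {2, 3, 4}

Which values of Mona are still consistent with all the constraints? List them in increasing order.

The 6 variables draw from only 6 values {1, 2, 3, 4, 5, 6}, so each is used; only Priya can be 6, hence Priya = 6.
The 5 still-open variables together cover exactly {1, 2, 3, 4, 5} — 5 values for 5 variables — and 3 appears only in Kira's list, so Kira = 3.
The 2 variables Nate and Mona are confined to {4, 5}, which locks those values in; drop them from Bob, Hank.
No further eliminations apply; Mona can still be any of 4, 5.

4, 5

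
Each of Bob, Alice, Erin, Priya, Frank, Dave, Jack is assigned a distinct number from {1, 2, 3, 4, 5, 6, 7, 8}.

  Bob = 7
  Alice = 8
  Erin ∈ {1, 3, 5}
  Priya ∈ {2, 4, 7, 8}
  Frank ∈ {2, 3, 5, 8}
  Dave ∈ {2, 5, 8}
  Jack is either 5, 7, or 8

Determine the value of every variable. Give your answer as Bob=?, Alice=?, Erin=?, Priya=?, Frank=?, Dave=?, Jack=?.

Bob must be 7 (only option left). Remove 7 from Priya, Jack.
Alice's domain is down to {8}, so Alice = 8. Strike 8 from Priya, Frank, Dave, Jack.
That leaves Jack = 5. Eliminate 5 elsewhere: Erin, Frank, Dave.
Dave has just one choice, so Dave = 2. So Priya, Frank can't be 2.
That leaves Priya = 4.
That leaves Frank = 3. So Erin can't be 3.
Erin must be 1 (only option left).

Bob=7, Alice=8, Erin=1, Priya=4, Frank=3, Dave=2, Jack=5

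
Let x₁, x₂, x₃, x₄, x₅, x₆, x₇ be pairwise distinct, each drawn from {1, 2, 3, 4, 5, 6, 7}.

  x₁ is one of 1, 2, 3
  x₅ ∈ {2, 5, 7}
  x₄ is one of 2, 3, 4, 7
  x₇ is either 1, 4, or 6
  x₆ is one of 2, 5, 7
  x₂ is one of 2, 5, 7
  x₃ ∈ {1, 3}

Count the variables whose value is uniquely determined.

2

The 7 variables draw from only 7 values {1, 2, 3, 4, 5, 6, 7}, so each is used; only x₇ can be 6, hence x₇ = 6.
The 6 still-open variables draw from only 6 values {1, 2, 3, 4, 5, 7}, so each is used; only x₄ can be 4, hence x₄ = 4.
The 3 variables x₂, x₅, x₆ are confined to {2, 5, 7}, which locks those values in; drop them from x₁.
Determined: x₄=4, x₇=6. The other variables each still have more than one consistent value. That makes 2.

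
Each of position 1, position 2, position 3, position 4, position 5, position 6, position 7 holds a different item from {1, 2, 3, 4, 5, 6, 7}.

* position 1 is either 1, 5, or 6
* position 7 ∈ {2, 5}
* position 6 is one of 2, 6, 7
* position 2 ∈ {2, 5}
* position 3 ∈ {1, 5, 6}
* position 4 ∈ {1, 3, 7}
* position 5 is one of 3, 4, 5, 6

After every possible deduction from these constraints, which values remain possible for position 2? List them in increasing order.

The 7 variables draw from only 7 values {1, 2, 3, 4, 5, 6, 7}, so each is used; only position 5 can be 4, hence position 5 = 4.
The 6 still-open variables together cover exactly {1, 2, 3, 5, 6, 7} — 6 values for 6 variables — and 3 appears only in position 4's list, so position 4 = 3.
Among the 5 still-open variables, 7 fits only position 6 (and all 5 values in {1, 2, 5, 6, 7} must be used), so position 6 = 7.
The 2 variables position 2 and position 7 are confined to {2, 5}, which locks those values in; drop them from position 1, position 3.
No further eliminations apply; position 2 can still be any of 2, 5.

2, 5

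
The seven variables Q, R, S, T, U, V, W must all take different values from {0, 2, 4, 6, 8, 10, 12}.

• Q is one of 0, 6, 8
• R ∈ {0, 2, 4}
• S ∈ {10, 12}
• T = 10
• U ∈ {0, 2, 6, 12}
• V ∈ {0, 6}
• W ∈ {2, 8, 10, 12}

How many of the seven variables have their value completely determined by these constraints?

3

T's domain is down to {10}, so T = 10. Strike 10 from S, W.
That leaves S = 12. Remove 12 from U, W.
Among the 5 still-open variables, 4 fits only R (and all 5 values in {0, 2, 4, 6, 8} must be used), so R = 4.
Determined: R=4, S=12, T=10. The other variables each still have more than one consistent value. That makes 3.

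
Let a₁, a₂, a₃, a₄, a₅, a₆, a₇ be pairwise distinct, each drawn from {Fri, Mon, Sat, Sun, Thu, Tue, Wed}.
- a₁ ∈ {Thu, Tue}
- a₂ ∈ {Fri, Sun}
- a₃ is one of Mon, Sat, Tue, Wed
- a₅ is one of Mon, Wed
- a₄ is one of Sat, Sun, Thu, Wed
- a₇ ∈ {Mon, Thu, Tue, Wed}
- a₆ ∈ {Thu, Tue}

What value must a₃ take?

The 7 variables together cover exactly {Fri, Mon, Sat, Sun, Thu, Tue, Wed} — 7 values for 7 variables — and Fri appears only in a₂'s list, so a₂ = Fri.
The 6 still-open variables together cover exactly {Mon, Sat, Sun, Thu, Tue, Wed} — 6 values for 6 variables — and Sun appears only in a₄'s list, so a₄ = Sun.
Among the 5 still-open variables, Sat fits only a₃ (and all 5 values in {Mon, Sat, Thu, Tue, Wed} must be used), so a₃ = Sat.

Sat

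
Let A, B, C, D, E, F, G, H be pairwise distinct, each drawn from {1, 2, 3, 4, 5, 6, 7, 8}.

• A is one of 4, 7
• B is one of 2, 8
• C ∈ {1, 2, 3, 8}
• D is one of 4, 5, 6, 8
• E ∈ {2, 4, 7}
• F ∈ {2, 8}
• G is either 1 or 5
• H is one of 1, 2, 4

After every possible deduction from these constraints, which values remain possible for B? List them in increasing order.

Among the 8 variables, 3 fits only C (and all 8 values in {1, 2, 3, 4, 5, 6, 7, 8} must be used), so C = 3.
The 7 still-open variables draw from only 7 values {1, 2, 4, 5, 6, 7, 8}, so each is used; only D can be 6, hence D = 6.
The 6 still-open variables draw from only 6 values {1, 2, 4, 5, 7, 8}, so each is used; only G can be 5, hence G = 5.
Among the 5 still-open variables, 1 fits only H (and all 5 values in {1, 2, 4, 7, 8} must be used), so H = 1.
B and F share exactly the 2 values {2, 8}; by pigeonhole those values go to them, so strike 2, 8 from E.
No further eliminations apply; B can still be any of 2, 8.

2, 8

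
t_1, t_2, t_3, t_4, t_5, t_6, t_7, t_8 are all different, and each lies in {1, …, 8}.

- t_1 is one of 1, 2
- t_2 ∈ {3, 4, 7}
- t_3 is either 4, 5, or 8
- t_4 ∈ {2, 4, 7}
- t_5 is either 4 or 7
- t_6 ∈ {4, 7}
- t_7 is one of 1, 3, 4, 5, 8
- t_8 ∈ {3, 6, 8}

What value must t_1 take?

The 8 variables draw from only 8 values {1, 2, 3, 4, 5, 6, 7, 8}, so each is used; only t_8 can be 6, hence t_8 = 6.
The 2 variables t_5 and t_6 are confined to {4, 7}, which locks those values in; drop them from t_2, t_3, t_4, t_7.
t_2 has just one choice, so t_2 = 3. So t_7 can't be 3.
t_4's domain is down to {2}, so t_4 = 2. So t_1 can't be 2.
So t_1 = 1.

1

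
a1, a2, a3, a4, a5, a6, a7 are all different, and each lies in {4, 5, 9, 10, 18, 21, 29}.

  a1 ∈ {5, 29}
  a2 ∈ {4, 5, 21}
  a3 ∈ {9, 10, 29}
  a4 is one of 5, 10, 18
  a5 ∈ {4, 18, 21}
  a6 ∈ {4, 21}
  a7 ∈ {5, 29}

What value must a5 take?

18

The 7 variables together cover exactly {4, 5, 9, 10, 18, 21, 29} — 7 values for 7 variables — and 9 appears only in a3's list, so a3 = 9.
The 6 still-open variables together cover exactly {4, 5, 10, 18, 21, 29} — 6 values for 6 variables — and 10 appears only in a4's list, so a4 = 10.
The 5 still-open variables draw from only 5 values {4, 5, 18, 21, 29}, so each is used; only a5 can be 18, hence a5 = 18.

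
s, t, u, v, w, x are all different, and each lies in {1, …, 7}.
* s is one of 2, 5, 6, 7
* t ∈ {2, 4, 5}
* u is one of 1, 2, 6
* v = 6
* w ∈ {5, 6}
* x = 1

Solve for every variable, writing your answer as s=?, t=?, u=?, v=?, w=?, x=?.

s=7, t=4, u=2, v=6, w=5, x=1

v's domain is down to {6}, so v = 6. Remove 6 from s, u, w.
w's domain is down to {5}, so w = 5. So s, t can't be 5.
x's domain is down to {1}, so x = 1. Eliminate 1 elsewhere: u.
That leaves u = 2. So s, t can't be 2.
s's domain is down to {7}, so s = 7.
t must be 4 (only option left).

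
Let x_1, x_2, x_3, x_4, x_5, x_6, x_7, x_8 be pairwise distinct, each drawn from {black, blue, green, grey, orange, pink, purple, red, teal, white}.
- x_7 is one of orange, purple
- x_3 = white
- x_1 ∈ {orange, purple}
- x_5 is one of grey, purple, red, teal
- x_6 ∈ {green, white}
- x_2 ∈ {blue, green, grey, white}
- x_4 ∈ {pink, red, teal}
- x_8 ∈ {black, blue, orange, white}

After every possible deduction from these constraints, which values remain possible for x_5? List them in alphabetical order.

grey, red, teal

x_3 has just one choice, so x_3 = white. Remove white from x_2, x_6, x_8.
x_6 has just one choice, so x_6 = green. Remove green from x_2.
The 2 variables x_1 and x_7 are confined to {orange, purple}, which locks those values in; drop them from x_5, x_8.
No further eliminations apply; x_5 can still be any of grey, red, teal.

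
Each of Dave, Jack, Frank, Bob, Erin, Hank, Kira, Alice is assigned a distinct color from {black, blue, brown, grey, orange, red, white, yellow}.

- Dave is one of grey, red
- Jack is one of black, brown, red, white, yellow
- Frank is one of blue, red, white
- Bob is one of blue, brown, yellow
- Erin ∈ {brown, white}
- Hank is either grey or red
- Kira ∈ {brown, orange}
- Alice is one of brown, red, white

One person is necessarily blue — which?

The 8 variables draw from only 8 values {black, blue, brown, grey, orange, red, white, yellow}, so each is used; only Jack can be black, hence Jack = black.
The 7 still-open variables draw from only 7 values {blue, brown, grey, orange, red, white, yellow}, so each is used; only Kira can be orange, hence Kira = orange.
Among the 6 still-open variables, yellow fits only Bob (and all 6 values in {blue, brown, grey, red, white, yellow} must be used), so Bob = yellow.
Among the 5 still-open variables, blue fits only Frank (and all 5 values in {blue, brown, grey, red, white} must be used), so Frank = blue.

Frank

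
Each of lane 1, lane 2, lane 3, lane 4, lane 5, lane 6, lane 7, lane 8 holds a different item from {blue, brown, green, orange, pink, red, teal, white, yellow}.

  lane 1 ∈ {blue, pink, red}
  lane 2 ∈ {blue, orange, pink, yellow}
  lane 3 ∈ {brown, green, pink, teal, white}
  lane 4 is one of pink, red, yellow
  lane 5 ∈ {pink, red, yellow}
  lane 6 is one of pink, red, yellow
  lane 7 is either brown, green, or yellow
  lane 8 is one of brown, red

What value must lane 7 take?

The 3 variables lane 4, lane 5, lane 6 are confined to {pink, red, yellow}, which locks those values in; drop them from lane 1, lane 2, lane 3, lane 7, lane 8.
lane 1 must be blue (only option left). Remove blue from lane 2.
That leaves lane 2 = orange.
lane 8 has just one choice, so lane 8 = brown. Remove brown from lane 3, lane 7.
So lane 7 = green.

green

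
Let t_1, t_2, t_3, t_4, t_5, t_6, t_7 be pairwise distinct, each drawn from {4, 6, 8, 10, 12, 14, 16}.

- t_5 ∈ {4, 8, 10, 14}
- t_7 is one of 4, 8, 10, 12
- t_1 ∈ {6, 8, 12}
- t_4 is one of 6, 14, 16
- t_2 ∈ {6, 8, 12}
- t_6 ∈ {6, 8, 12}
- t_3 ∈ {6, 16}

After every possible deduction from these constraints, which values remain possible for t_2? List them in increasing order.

t_1, t_2, t_6 between them cover only {6, 8, 12} — a naked triple. Remove those values from t_3, t_4, t_5, t_7.
t_3 has just one choice, so t_3 = 16. Strike 16 from t_4.
t_4 must be 14 (only option left). Remove 14 from t_5.
No further eliminations apply; t_2 can still be any of 6, 8, 12.

6, 8, 12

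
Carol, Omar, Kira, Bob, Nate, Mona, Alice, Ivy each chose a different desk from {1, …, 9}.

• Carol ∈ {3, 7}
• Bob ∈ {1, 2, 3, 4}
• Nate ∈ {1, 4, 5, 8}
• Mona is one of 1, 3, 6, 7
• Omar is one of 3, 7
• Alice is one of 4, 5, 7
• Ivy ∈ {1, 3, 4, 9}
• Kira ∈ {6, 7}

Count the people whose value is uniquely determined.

Carol and Omar share exactly the 2 values {3, 7}; by pigeonhole those values go to them, so strike 3, 7 from Kira, Bob, Mona, Alice, Ivy.
Kira's domain is down to {6}, so Kira = 6. Remove 6 from Mona.
Mona has just one choice, so Mona = 1. Eliminate 1 elsewhere: Bob, Nate, Ivy.
Determined: Kira=6, Mona=1. The other people each still have more than one consistent value. That makes 2.

2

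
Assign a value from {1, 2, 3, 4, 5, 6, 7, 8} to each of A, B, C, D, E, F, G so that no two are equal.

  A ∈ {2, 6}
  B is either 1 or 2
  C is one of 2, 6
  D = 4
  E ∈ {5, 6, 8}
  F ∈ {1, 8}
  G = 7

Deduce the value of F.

8

D has just one choice, so D = 4.
That leaves G = 7.
Among the 5 still-open variables, 5 fits only E (and all 5 values in {1, 2, 5, 6, 8} must be used), so E = 5.
The 4 still-open variables together cover exactly {1, 2, 6, 8} — 4 values for 4 variables — and 8 appears only in F's list, so F = 8.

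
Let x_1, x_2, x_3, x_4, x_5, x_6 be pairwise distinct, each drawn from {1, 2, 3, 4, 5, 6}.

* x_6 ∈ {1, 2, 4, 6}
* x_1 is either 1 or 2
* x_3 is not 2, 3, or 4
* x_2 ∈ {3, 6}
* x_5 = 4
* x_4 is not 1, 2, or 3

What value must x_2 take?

x_5 has just one choice, so x_5 = 4. Strike 4 from x_4, x_6.
The 5 still-open variables draw from only 5 values {1, 2, 3, 5, 6}, so each is used; only x_2 can be 3, hence x_2 = 3.

3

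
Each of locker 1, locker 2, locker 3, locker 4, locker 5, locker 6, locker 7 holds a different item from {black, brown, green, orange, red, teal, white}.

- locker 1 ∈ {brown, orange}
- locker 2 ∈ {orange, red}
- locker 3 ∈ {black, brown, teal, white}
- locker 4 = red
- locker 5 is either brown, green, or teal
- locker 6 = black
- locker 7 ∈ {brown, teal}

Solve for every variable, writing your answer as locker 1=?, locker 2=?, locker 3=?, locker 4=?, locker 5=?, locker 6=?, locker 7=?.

locker 4 must be red (only option left). So locker 2 can't be red.
That leaves locker 6 = black. Remove black from locker 3.
That leaves locker 2 = orange. Strike orange from locker 1.
locker 1's domain is down to {brown}, so locker 1 = brown. Eliminate brown elsewhere: locker 3, locker 5, locker 7.
locker 7 has just one choice, so locker 7 = teal. Eliminate teal elsewhere: locker 3, locker 5.
That leaves locker 3 = white.
locker 5 has just one choice, so locker 5 = green.

locker 1=brown, locker 2=orange, locker 3=white, locker 4=red, locker 5=green, locker 6=black, locker 7=teal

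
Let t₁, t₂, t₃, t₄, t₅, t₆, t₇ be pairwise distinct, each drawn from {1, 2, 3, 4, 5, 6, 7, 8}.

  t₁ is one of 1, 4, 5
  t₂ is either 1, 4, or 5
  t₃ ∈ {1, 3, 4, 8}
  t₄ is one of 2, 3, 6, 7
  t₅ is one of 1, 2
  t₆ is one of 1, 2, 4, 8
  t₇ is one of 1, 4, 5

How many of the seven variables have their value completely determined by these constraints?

t₁, t₂, t₇ between them cover only {1, 4, 5} — a naked triple. Remove those values from t₃, t₅, t₆.
t₅ has just one choice, so t₅ = 2. Remove 2 from t₄, t₆.
t₆ must be 8 (only option left). Eliminate 8 elsewhere: t₃.
t₃'s domain is down to {3}, so t₃ = 3. Remove 3 from t₄.
Determined: t₃=3, t₅=2, t₆=8. The other variables each still have more than one consistent value. That makes 3.

3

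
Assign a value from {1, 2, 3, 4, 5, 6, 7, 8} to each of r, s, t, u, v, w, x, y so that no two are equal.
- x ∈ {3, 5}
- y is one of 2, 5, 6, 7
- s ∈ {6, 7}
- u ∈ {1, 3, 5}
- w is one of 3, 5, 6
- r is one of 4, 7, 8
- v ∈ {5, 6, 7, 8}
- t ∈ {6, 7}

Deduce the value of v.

8

The 8 variables draw from only 8 values {1, 2, 3, 4, 5, 6, 7, 8}, so each is used; only u can be 1, hence u = 1.
The 7 still-open variables draw from only 7 values {2, 3, 4, 5, 6, 7, 8}, so each is used; only y can be 2, hence y = 2.
Among the 6 still-open variables, 4 fits only r (and all 6 values in {3, 4, 5, 6, 7, 8} must be used), so r = 4.
The 5 still-open variables draw from only 5 values {3, 5, 6, 7, 8}, so each is used; only v can be 8, hence v = 8.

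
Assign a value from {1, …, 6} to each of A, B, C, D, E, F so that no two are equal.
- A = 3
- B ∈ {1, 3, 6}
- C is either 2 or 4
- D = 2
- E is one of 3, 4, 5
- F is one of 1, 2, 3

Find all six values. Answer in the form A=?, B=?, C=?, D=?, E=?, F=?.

A=3, B=6, C=4, D=2, E=5, F=1

A must be 3 (only option left). So B, E, F can't be 3.
D must be 2 (only option left). So C, F can't be 2.
That leaves F = 1. So B can't be 1.
B has just one choice, so B = 6.
C must be 4 (only option left). Strike 4 from E.
E's domain is down to {5}, so E = 5.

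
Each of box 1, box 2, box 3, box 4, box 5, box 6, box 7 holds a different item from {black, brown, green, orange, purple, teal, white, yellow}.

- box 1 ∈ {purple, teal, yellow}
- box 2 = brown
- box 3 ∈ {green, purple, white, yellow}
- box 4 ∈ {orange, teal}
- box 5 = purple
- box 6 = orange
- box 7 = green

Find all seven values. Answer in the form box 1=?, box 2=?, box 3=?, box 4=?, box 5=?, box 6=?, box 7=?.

box 1=yellow, box 2=brown, box 3=white, box 4=teal, box 5=purple, box 6=orange, box 7=green

box 2 has just one choice, so box 2 = brown.
box 5's domain is down to {purple}, so box 5 = purple. Remove purple from box 1, box 3.
box 6 has just one choice, so box 6 = orange. Strike orange from box 4.
box 7's domain is down to {green}, so box 7 = green. So box 3 can't be green.
box 4's domain is down to {teal}, so box 4 = teal. Eliminate teal elsewhere: box 1.
box 1's domain is down to {yellow}, so box 1 = yellow. Strike yellow from box 3.
box 3 has just one choice, so box 3 = white.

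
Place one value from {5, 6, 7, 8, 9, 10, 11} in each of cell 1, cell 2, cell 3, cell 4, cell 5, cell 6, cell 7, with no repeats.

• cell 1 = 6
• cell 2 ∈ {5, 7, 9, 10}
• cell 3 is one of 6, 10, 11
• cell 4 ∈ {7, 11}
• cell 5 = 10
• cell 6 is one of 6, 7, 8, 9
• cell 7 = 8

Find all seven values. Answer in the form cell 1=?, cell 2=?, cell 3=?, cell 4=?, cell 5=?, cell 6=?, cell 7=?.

cell 1 must be 6 (only option left). So cell 3, cell 6 can't be 6.
cell 5 has just one choice, so cell 5 = 10. Remove 10 from cell 2, cell 3.
cell 7's domain is down to {8}, so cell 7 = 8. Remove 8 from cell 6.
cell 3 must be 11 (only option left). So cell 4 can't be 11.
cell 4 must be 7 (only option left). So cell 2, cell 6 can't be 7.
cell 6 must be 9 (only option left). Remove 9 from cell 2.
cell 2's domain is down to {5}, so cell 2 = 5.

cell 1=6, cell 2=5, cell 3=11, cell 4=7, cell 5=10, cell 6=9, cell 7=8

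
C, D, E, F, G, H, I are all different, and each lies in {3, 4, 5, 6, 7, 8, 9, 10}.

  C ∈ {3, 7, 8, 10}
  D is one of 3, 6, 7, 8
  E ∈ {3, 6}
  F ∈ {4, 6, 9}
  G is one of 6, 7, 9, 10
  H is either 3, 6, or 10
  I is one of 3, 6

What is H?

10

Among the 7 variables, 4 fits only F (and all 7 values in {3, 4, 6, 7, 8, 9, 10} must be used), so F = 4.
Among the 6 still-open variables, 9 fits only G (and all 6 values in {3, 6, 7, 8, 9, 10} must be used), so G = 9.
E and I between them cover only {3, 6} — a naked pair. Remove those values from C, D, H.
So H = 10.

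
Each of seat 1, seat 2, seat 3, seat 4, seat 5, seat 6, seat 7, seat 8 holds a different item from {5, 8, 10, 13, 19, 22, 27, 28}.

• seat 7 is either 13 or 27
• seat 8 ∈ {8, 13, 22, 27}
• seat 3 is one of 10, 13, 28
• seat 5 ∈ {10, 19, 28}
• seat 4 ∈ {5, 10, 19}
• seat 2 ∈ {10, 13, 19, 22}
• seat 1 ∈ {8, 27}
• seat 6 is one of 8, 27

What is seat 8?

The 8 variables draw from only 8 values {5, 8, 10, 13, 19, 22, 27, 28}, so each is used; only seat 4 can be 5, hence seat 4 = 5.
seat 1 and seat 6 share exactly the 2 values {8, 27}; by pigeonhole those values go to them, so strike 8, 27 from seat 7, seat 8.
seat 7 has just one choice, so seat 7 = 13. Eliminate 13 elsewhere: seat 2, seat 3, seat 8.
So seat 8 = 22.

22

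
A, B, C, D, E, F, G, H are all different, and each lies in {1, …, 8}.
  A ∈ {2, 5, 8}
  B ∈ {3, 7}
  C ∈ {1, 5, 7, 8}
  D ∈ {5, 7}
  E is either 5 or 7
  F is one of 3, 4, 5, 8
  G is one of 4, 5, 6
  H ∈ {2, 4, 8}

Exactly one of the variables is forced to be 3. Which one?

The 8 variables together cover exactly {1, 2, 3, 4, 5, 6, 7, 8} — 8 values for 8 variables — and 1 appears only in C's list, so C = 1.
The 7 still-open variables together cover exactly {2, 3, 4, 5, 6, 7, 8} — 7 values for 7 variables — and 6 appears only in G's list, so G = 6.
D and E share exactly the 2 values {5, 7}; by pigeonhole those values go to them, so strike 5, 7 from A, B, F.
So 3 goes to B.

B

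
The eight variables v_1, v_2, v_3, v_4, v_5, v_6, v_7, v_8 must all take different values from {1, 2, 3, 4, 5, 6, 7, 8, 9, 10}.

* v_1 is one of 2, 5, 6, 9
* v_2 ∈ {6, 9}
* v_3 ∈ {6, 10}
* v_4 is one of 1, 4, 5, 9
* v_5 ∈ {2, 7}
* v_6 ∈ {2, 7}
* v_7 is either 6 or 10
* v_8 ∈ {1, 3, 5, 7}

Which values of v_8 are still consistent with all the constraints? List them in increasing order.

1, 3

v_3 and v_7 between them cover only {6, 10} — a naked pair. Remove those values from v_1, v_2.
v_2's domain is down to {9}, so v_2 = 9. Strike 9 from v_1, v_4.
The 2 variables v_5 and v_6 are confined to {2, 7}, which locks those values in; drop them from v_1, v_8.
v_1's domain is down to {5}, so v_1 = 5. So v_4, v_8 can't be 5.
No further eliminations apply; v_8 can still be any of 1, 3.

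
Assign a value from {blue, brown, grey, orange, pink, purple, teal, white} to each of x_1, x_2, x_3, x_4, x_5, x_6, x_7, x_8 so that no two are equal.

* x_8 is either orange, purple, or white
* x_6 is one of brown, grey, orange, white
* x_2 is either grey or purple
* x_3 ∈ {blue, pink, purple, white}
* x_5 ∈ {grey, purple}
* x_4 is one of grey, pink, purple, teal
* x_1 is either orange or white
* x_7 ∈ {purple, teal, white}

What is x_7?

teal

Among the 8 variables, blue fits only x_3 (and all 8 values in {blue, brown, grey, orange, pink, purple, teal, white} must be used), so x_3 = blue.
The 7 still-open variables together cover exactly {brown, grey, orange, pink, purple, teal, white} — 7 values for 7 variables — and brown appears only in x_6's list, so x_6 = brown.
The 6 still-open variables draw from only 6 values {grey, orange, pink, purple, teal, white}, so each is used; only x_4 can be pink, hence x_4 = pink.
The 5 still-open variables draw from only 5 values {grey, orange, purple, teal, white}, so each is used; only x_7 can be teal, hence x_7 = teal.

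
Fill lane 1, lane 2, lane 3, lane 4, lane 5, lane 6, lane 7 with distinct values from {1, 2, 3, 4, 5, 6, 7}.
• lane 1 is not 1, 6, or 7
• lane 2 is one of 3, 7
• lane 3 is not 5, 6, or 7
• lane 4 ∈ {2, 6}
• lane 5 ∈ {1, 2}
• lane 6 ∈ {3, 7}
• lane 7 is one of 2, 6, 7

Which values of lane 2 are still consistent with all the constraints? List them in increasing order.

The 7 variables draw from only 7 values {1, 2, 3, 4, 5, 6, 7}, so each is used; only lane 1 can be 5, hence lane 1 = 5.
The 6 still-open variables draw from only 6 values {1, 2, 3, 4, 6, 7}, so each is used; only lane 3 can be 4, hence lane 3 = 4.
Among the 5 still-open variables, 1 fits only lane 5 (and all 5 values in {1, 2, 3, 6, 7} must be used), so lane 5 = 1.
lane 2 and lane 6 share exactly the 2 values {3, 7}; by pigeonhole those values go to them, so strike 3, 7 from lane 7.
No further eliminations apply; lane 2 can still be any of 3, 7.

3, 7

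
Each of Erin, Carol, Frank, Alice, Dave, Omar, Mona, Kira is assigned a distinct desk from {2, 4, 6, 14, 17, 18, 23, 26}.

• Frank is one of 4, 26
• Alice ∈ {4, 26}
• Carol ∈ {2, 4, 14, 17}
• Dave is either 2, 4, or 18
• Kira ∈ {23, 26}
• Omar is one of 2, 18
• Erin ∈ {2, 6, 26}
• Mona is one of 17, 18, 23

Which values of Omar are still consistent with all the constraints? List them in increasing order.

The 8 variables draw from only 8 values {2, 4, 6, 14, 17, 18, 23, 26}, so each is used; only Erin can be 6, hence Erin = 6.
The 7 still-open variables draw from only 7 values {2, 4, 14, 17, 18, 23, 26}, so each is used; only Carol can be 14, hence Carol = 14.
Among the 6 still-open variables, 17 fits only Mona (and all 6 values in {2, 4, 17, 18, 23, 26} must be used), so Mona = 17.
Among the 5 still-open variables, 23 fits only Kira (and all 5 values in {2, 4, 18, 23, 26} must be used), so Kira = 23.
Frank and Alice share exactly the 2 values {4, 26}; by pigeonhole those values go to them, so strike 4, 26 from Dave.
No further eliminations apply; Omar can still be any of 2, 18.

2, 18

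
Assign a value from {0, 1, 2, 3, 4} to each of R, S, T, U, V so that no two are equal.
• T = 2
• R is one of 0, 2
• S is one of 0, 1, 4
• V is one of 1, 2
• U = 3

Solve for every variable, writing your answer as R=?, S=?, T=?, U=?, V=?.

R=0, S=4, T=2, U=3, V=1

T has just one choice, so T = 2. Remove 2 from R, V.
U has just one choice, so U = 3.
That leaves V = 1. Eliminate 1 elsewhere: S.
R's domain is down to {0}, so R = 0. So S can't be 0.
S must be 4 (only option left).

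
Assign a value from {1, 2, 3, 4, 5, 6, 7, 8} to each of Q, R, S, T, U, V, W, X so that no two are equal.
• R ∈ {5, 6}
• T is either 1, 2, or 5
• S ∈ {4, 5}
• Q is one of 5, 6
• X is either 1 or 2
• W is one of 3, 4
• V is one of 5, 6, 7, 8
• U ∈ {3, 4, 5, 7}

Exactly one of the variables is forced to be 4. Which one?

The 8 variables draw from only 8 values {1, 2, 3, 4, 5, 6, 7, 8}, so each is used; only V can be 8, hence V = 8.
Among the 7 still-open variables, 7 fits only U (and all 7 values in {1, 2, 3, 4, 5, 6, 7} must be used), so U = 7.
The 6 still-open variables draw from only 6 values {1, 2, 3, 4, 5, 6}, so each is used; only W can be 3, hence W = 3.
The 5 still-open variables draw from only 5 values {1, 2, 4, 5, 6}, so each is used; only S can be 4, hence S = 4.

S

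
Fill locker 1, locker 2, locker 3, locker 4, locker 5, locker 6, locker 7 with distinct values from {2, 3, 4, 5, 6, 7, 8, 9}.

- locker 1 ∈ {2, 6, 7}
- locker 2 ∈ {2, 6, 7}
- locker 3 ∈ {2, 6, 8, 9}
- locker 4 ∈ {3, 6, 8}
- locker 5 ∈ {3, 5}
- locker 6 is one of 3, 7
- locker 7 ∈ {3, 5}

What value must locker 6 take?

The 7 variables draw from only 7 values {2, 3, 5, 6, 7, 8, 9}, so each is used; only locker 3 can be 9, hence locker 3 = 9.
The 6 still-open variables draw from only 6 values {2, 3, 5, 6, 7, 8}, so each is used; only locker 4 can be 8, hence locker 4 = 8.
locker 5 and locker 7 share exactly the 2 values {3, 5}; by pigeonhole those values go to them, so strike 3, 5 from locker 6.
So locker 6 = 7.

7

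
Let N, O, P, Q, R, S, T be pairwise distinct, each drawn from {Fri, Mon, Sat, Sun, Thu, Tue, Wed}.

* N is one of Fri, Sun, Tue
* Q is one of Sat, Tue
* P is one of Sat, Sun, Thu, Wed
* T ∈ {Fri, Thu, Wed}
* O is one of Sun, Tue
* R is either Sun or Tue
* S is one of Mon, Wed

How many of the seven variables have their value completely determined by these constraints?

The 7 variables draw from only 7 values {Fri, Mon, Sat, Sun, Thu, Tue, Wed}, so each is used; only S can be Mon, hence S = Mon.
O and R share exactly the 2 values {Sun, Tue}; by pigeonhole those values go to them, so strike Sun, Tue from N, P, Q.
N has just one choice, so N = Fri. So T can't be Fri.
Q's domain is down to {Sat}, so Q = Sat. Strike Sat from P.
Determined: N=Fri, Q=Sat, S=Mon. The other variables each still have more than one consistent value. That makes 3.

3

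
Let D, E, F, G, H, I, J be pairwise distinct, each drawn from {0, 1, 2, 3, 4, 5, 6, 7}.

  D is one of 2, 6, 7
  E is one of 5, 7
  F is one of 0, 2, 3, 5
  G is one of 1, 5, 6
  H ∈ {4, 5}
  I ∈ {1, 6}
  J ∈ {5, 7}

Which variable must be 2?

E and J between them cover only {5, 7} — a naked pair. Remove those values from D, F, G, H.
That leaves H = 4.
G and I between them cover only {1, 6} — a naked pair. Remove those values from D.
So 2 goes to D.

D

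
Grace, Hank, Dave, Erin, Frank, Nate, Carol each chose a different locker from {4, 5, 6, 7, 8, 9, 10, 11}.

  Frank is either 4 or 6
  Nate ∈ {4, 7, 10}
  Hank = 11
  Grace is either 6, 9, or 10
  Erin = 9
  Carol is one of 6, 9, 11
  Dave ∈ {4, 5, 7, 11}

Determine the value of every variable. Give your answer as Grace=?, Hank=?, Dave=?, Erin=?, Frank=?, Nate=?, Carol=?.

Grace=10, Hank=11, Dave=5, Erin=9, Frank=4, Nate=7, Carol=6

Hank has just one choice, so Hank = 11. Remove 11 from Dave, Carol.
That leaves Erin = 9. So Grace, Carol can't be 9.
That leaves Carol = 6. Strike 6 from Grace, Frank.
Grace's domain is down to {10}, so Grace = 10. So Nate can't be 10.
Frank's domain is down to {4}, so Frank = 4. Strike 4 from Dave, Nate.
That leaves Nate = 7. So Dave can't be 7.
Dave must be 5 (only option left).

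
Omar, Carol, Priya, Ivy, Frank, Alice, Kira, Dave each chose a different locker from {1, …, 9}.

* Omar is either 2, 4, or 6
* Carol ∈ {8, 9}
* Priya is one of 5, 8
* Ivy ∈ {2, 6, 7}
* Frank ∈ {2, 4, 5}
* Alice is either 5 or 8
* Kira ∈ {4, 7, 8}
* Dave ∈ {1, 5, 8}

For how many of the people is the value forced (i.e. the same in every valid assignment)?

The 8 variables draw from only 8 values {1, 2, 4, 5, 6, 7, 8, 9}, so each is used; only Dave can be 1, hence Dave = 1.
The 7 still-open variables draw from only 7 values {2, 4, 5, 6, 7, 8, 9}, so each is used; only Carol can be 9, hence Carol = 9.
Priya and Alice between them cover only {5, 8} — a naked pair. Remove those values from Frank, Kira.
Determined: Carol=9, Dave=1. The other people each still have more than one consistent value. That makes 2.

2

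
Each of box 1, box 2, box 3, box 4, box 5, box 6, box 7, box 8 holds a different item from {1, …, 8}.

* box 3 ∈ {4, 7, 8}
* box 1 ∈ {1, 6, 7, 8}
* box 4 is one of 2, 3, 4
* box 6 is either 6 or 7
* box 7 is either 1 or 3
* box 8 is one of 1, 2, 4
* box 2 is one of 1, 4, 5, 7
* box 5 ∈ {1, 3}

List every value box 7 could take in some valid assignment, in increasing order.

1, 3

Among the 8 variables, 5 fits only box 2 (and all 8 values in {1, 2, 3, 4, 5, 6, 7, 8} must be used), so box 2 = 5.
box 5 and box 7 between them cover only {1, 3} — a naked pair. Remove those values from box 1, box 4, box 8.
box 4 and box 8 share exactly the 2 values {2, 4}; by pigeonhole those values go to them, so strike 2, 4 from box 3.
No further eliminations apply; box 7 can still be any of 1, 3.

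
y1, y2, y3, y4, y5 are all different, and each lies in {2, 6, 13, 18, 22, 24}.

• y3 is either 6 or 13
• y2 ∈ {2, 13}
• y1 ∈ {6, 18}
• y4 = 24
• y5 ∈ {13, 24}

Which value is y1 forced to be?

18

y4 has just one choice, so y4 = 24. So y5 can't be 24.
y5's domain is down to {13}, so y5 = 13. Strike 13 from y2, y3.
y2 has just one choice, so y2 = 2.
That leaves y3 = 6. Strike 6 from y1.
So y1 = 18.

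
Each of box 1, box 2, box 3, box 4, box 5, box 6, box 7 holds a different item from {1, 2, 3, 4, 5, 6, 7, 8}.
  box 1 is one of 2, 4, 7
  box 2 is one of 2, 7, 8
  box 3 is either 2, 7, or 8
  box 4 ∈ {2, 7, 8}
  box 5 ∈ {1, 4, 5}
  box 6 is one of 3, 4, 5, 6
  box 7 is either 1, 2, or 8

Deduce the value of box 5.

The 3 variables box 2, box 3, box 4 are confined to {2, 7, 8}, which locks those values in; drop them from box 1, box 7.
box 1's domain is down to {4}, so box 1 = 4. Strike 4 from box 5, box 6.
box 7's domain is down to {1}, so box 7 = 1. Remove 1 from box 5.
So box 5 = 5.

5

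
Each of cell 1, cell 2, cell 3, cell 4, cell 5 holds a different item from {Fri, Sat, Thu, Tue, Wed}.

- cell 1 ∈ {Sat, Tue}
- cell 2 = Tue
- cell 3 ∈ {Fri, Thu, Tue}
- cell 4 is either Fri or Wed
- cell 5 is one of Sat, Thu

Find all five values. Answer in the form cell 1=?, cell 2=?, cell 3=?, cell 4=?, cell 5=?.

cell 1=Sat, cell 2=Tue, cell 3=Fri, cell 4=Wed, cell 5=Thu

cell 2 must be Tue (only option left). So cell 1, cell 3 can't be Tue.
cell 1 must be Sat (only option left). So cell 5 can't be Sat.
cell 5 must be Thu (only option left). Eliminate Thu elsewhere: cell 3.
That leaves cell 3 = Fri. Eliminate Fri elsewhere: cell 4.
That leaves cell 4 = Wed.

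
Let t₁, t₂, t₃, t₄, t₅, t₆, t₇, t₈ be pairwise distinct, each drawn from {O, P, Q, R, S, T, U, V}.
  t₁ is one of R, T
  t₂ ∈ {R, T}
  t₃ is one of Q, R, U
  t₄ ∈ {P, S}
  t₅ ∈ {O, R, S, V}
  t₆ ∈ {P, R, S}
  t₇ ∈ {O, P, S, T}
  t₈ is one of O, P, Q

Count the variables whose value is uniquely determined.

4

The 8 variables draw from only 8 values {O, P, Q, R, S, T, U, V}, so each is used; only t₃ can be U, hence t₃ = U.
Among the 7 still-open variables, Q fits only t₈ (and all 7 values in {O, P, Q, R, S, T, V} must be used), so t₈ = Q.
The 6 still-open variables draw from only 6 values {O, P, R, S, T, V}, so each is used; only t₅ can be V, hence t₅ = V.
The 5 still-open variables together cover exactly {O, P, R, S, T} — 5 values for 5 variables — and O appears only in t₇'s list, so t₇ = O.
t₁ and t₂ between them cover only {R, T} — a naked pair. Remove those values from t₆.
Determined: t₃=U, t₅=V, t₇=O, t₈=Q. The other variables each still have more than one consistent value. That makes 4.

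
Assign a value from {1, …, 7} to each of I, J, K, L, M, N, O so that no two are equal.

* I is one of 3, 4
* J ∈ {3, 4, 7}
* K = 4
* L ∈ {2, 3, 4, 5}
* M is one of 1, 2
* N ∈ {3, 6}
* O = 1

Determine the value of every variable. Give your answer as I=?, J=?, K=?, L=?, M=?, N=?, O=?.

I=3, J=7, K=4, L=5, M=2, N=6, O=1

K's domain is down to {4}, so K = 4. So I, J, L can't be 4.
O must be 1 (only option left). Strike 1 from M.
That leaves I = 3. Eliminate 3 elsewhere: J, L, N.
J has just one choice, so J = 7.
M has just one choice, so M = 2. So L can't be 2.
N's domain is down to {6}, so N = 6.
L's domain is down to {5}, so L = 5.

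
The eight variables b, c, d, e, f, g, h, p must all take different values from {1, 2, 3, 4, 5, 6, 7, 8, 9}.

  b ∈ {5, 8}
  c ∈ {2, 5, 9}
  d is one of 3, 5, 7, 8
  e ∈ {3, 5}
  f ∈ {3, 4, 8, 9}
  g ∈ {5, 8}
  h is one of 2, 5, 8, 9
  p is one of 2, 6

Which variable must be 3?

e

Among the 8 variables, 4 fits only f (and all 8 values in {2, 3, 4, 5, 6, 7, 8, 9} must be used), so f = 4.
The 7 still-open variables together cover exactly {2, 3, 5, 6, 7, 8, 9} — 7 values for 7 variables — and 6 appears only in p's list, so p = 6.
The 6 still-open variables together cover exactly {2, 3, 5, 7, 8, 9} — 6 values for 6 variables — and 7 appears only in d's list, so d = 7.
The 5 still-open variables together cover exactly {2, 3, 5, 8, 9} — 5 values for 5 variables — and 3 appears only in e's list, so e = 3.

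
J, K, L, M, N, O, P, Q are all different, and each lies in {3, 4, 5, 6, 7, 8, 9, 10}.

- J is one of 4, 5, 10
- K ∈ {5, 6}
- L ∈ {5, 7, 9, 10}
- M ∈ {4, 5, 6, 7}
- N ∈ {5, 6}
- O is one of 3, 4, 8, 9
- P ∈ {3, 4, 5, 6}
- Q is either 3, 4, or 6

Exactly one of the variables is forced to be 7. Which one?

Among the 8 variables, 8 fits only O (and all 8 values in {3, 4, 5, 6, 7, 8, 9, 10} must be used), so O = 8.
The 7 still-open variables draw from only 7 values {3, 4, 5, 6, 7, 9, 10}, so each is used; only L can be 9, hence L = 9.
The 6 still-open variables draw from only 6 values {3, 4, 5, 6, 7, 10}, so each is used; only M can be 7, hence M = 7.

M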